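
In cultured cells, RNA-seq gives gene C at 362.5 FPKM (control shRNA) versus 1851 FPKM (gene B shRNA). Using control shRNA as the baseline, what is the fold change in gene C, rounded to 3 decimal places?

Fold change = 1851 / 362.5 = 5.1062
gene C is upregulated.

5.106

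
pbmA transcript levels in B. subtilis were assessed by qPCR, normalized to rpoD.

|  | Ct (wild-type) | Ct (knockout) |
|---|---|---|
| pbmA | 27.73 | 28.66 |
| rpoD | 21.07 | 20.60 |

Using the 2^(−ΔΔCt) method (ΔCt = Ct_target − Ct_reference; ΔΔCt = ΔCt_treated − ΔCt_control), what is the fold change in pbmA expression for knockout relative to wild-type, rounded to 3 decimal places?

0.379

ΔCt(wild-type) = 27.730 − 21.070 = 6.660
ΔCt(knockout) = 28.660 − 20.600 = 8.060
ΔΔCt = 8.060 − 6.660 = 1.400
Fold change = 2^(−1.400) = 0.3789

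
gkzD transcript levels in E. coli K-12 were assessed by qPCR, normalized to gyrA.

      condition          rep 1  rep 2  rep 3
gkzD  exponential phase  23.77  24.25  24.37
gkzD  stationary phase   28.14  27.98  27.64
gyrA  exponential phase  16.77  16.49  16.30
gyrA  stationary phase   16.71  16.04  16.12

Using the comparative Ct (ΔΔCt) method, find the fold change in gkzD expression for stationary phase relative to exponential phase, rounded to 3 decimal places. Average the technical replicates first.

0.062

Mean Ct: gkzD exponential phase 24.130; gkzD stationary phase 27.920; gyrA exponential phase 16.520; gyrA stationary phase 16.290
ΔCt(exponential phase) = 24.130 − 16.520 = 7.610
ΔCt(stationary phase) = 27.920 − 16.290 = 11.630
ΔΔCt = 11.630 − 7.610 = 4.020
Fold change = 2^(−4.020) = 0.0616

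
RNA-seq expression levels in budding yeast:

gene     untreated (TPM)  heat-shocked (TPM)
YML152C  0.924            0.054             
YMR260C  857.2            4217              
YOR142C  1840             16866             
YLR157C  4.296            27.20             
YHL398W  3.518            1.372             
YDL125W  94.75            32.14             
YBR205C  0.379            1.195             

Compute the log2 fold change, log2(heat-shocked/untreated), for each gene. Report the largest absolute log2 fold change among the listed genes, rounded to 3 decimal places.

log2(0.054/0.924) = -4.097  (YML152C)
log2(4217/857.2) = 2.299  (YMR260C)
log2(16866/1840) = 3.196  (YOR142C)
log2(27.20/4.296) = 2.663  (YLR157C)
log2(1.372/3.518) = -1.358  (YHL398W)
log2(32.14/94.75) = -1.560  (YDL125W)
log2(1.195/0.379) = 1.657  (YBR205C)
The largest magnitude belongs to YML152C.

4.097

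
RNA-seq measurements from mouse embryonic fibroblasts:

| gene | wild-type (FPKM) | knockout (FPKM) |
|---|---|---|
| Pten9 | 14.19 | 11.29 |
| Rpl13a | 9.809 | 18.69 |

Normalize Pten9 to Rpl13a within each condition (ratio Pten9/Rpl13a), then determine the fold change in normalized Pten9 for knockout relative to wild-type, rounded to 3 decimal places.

Pten9/Rpl13a (wild-type) = 14.19 / 9.809 = 1.4466
Pten9/Rpl13a (knockout) = 11.29 / 18.69 = 0.60407
Fold change = 0.60407 / 1.4466 = 0.4176

0.418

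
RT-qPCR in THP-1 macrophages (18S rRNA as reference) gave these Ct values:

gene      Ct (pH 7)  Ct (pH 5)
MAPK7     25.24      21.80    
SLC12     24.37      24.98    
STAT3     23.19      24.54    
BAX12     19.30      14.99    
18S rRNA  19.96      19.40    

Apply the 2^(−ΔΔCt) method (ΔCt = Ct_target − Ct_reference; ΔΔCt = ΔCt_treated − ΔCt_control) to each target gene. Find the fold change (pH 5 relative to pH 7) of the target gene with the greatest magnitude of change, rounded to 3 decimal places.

MAPK7: ΔΔCt = (21.80−19.40) − (25.24−19.96) = 2.40 − 5.28 = -2.88; fold change = 2^2.88 = 7.362
SLC12: ΔΔCt = (24.98−19.40) − (24.37−19.96) = 5.58 − 4.41 = 1.17; fold change = 2^-1.17 = 0.444
STAT3: ΔΔCt = (24.54−19.40) − (23.19−19.96) = 5.14 − 3.23 = 1.91; fold change = 2^-1.91 = 0.266
BAX12: ΔΔCt = (14.99−19.40) − (19.30−19.96) = -4.41 − (-0.66) = -3.75; fold change = 2^3.75 = 13.454
BAX12 has the largest |ΔΔCt| = 3.75.

13.454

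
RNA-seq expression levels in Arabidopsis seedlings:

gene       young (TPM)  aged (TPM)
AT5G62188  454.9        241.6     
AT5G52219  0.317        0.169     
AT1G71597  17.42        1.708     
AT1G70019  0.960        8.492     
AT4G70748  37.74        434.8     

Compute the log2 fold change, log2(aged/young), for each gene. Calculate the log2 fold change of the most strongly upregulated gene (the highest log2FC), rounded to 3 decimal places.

log2(241.6/454.9) = -0.913  (AT5G62188)
log2(0.169/0.317) = -0.907  (AT5G52219)
log2(1.708/17.42) = -3.350  (AT1G71597)
log2(8.492/0.960) = 3.145  (AT1G70019)
log2(434.8/37.74) = 3.526  (AT4G70748)
AT4G70748 is most strongly upregulated.

3.526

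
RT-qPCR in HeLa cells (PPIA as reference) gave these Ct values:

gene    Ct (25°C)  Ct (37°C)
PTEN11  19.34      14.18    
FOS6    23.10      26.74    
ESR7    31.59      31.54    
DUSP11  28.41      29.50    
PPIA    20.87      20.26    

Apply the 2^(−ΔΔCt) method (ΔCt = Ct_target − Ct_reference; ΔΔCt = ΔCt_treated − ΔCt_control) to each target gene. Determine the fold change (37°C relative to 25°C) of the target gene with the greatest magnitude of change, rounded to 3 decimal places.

PTEN11: ΔΔCt = (14.18−20.26) − (19.34−20.87) = -6.08 − (-1.53) = -4.55; fold change = 2^4.55 = 23.425
FOS6: ΔΔCt = (26.74−20.26) − (23.10−20.87) = 6.48 − 2.23 = 4.25; fold change = 2^-4.25 = 0.053
ESR7: ΔΔCt = (31.54−20.26) − (31.59−20.87) = 11.28 − 10.72 = 0.56; fold change = 2^-0.56 = 0.678
DUSP11: ΔΔCt = (29.50−20.26) − (28.41−20.87) = 9.24 − 7.54 = 1.70; fold change = 2^-1.70 = 0.308
PTEN11 has the largest |ΔΔCt| = 4.55.

23.425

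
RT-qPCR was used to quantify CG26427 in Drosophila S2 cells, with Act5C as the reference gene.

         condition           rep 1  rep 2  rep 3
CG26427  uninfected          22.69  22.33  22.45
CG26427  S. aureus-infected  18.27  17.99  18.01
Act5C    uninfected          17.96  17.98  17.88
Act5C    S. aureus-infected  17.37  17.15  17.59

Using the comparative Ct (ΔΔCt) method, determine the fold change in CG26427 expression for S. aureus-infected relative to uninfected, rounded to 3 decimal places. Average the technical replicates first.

Mean Ct: CG26427 uninfected 22.490; CG26427 S. aureus-infected 18.090; Act5C uninfected 17.940; Act5C S. aureus-infected 17.370
ΔCt(uninfected) = 22.490 − 17.940 = 4.550
ΔCt(S. aureus-infected) = 18.090 − 17.370 = 0.720
ΔΔCt = 0.720 − 4.550 = -3.830
Fold change = 2^(−(-3.830)) = 2^3.830 = 14.2215

14.221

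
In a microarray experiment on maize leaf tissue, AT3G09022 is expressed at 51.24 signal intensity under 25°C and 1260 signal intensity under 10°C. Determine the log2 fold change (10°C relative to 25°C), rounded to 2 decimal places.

4.62

Fold change = 1260 / 51.24 = 24.5902
log2(24.5902) = 4.620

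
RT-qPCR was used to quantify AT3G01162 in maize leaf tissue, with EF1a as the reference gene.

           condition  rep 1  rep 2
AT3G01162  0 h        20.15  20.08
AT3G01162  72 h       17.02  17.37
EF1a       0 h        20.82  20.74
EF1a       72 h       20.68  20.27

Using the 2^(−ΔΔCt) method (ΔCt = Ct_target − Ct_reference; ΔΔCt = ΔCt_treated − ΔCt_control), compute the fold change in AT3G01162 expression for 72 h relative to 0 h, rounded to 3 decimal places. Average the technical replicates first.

Mean Ct: AT3G01162 0 h 20.115; AT3G01162 72 h 17.195; EF1a 0 h 20.780; EF1a 72 h 20.475
ΔCt(0 h) = 20.115 − 20.780 = -0.665
ΔCt(72 h) = 17.195 − 20.475 = -3.280
ΔΔCt = -3.280 − (-0.665) = -2.615
Fold change = 2^(−(-2.615)) = 2^2.615 = 6.1262

6.126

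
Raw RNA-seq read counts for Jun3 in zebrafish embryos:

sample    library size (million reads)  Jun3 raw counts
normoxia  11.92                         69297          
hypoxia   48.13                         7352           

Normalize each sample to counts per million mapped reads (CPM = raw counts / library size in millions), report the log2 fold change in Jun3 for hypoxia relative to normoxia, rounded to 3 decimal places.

-5.250

CPM(normoxia) = 69297 / 11.92 = 5813.5067
CPM(hypoxia) = 7352 / 48.13 = 152.7530
Fold change = 152.7530 / 5813.5067 = 0.02628
log2(0.02628) = -5.2501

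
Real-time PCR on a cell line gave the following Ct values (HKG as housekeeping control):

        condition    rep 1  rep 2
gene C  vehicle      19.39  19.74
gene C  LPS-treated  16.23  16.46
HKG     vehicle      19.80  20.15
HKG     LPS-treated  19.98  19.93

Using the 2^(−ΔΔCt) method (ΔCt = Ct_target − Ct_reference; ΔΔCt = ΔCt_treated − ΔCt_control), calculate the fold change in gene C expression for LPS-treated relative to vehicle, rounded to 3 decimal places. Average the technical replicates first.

9.190

Mean Ct: gene C vehicle 19.565; gene C LPS-treated 16.345; HKG vehicle 19.975; HKG LPS-treated 19.955
ΔCt(vehicle) = 19.565 − 19.975 = -0.410
ΔCt(LPS-treated) = 16.345 − 19.955 = -3.610
ΔΔCt = -3.610 − (-0.410) = -3.200
Fold change = 2^(−(-3.200)) = 2^3.200 = 9.1896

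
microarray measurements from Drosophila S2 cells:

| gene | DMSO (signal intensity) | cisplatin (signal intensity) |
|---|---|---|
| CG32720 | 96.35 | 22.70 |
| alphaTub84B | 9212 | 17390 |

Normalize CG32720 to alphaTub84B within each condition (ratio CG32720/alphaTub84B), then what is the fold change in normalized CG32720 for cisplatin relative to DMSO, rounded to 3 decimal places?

CG32720/alphaTub84B (DMSO) = 96.35 / 9212 = 0.010459
CG32720/alphaTub84B (cisplatin) = 22.70 / 17390 = 0.0013053
Fold change = 0.0013053 / 0.010459 = 0.1248

0.125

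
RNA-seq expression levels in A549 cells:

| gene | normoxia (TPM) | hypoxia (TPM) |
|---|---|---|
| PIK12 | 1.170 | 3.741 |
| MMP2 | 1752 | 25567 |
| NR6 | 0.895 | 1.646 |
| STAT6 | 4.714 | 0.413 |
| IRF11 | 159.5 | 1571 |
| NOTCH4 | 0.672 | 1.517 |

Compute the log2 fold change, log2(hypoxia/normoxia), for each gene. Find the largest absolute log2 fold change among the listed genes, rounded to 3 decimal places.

3.867

log2(3.741/1.170) = 1.677  (PIK12)
log2(25567/1752) = 3.867  (MMP2)
log2(1.646/0.895) = 0.879  (NR6)
log2(0.413/4.714) = -3.513  (STAT6)
log2(1571/159.5) = 3.300  (IRF11)
log2(1.517/0.672) = 1.175  (NOTCH4)
The largest magnitude belongs to MMP2.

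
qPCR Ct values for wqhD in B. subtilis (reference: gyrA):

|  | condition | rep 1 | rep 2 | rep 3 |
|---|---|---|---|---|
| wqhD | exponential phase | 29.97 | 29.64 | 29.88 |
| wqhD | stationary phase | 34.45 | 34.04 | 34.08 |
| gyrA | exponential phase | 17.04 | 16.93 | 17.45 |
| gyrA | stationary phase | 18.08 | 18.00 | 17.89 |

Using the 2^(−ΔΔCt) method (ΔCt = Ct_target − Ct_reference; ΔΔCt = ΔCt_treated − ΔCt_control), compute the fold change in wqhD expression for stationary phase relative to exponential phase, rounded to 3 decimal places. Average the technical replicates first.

Mean Ct: wqhD exponential phase 29.830; wqhD stationary phase 34.190; gyrA exponential phase 17.140; gyrA stationary phase 17.990
ΔCt(exponential phase) = 29.830 − 17.140 = 12.690
ΔCt(stationary phase) = 34.190 − 17.990 = 16.200
ΔΔCt = 16.200 − 12.690 = 3.510
Fold change = 2^(−3.510) = 0.0878

0.088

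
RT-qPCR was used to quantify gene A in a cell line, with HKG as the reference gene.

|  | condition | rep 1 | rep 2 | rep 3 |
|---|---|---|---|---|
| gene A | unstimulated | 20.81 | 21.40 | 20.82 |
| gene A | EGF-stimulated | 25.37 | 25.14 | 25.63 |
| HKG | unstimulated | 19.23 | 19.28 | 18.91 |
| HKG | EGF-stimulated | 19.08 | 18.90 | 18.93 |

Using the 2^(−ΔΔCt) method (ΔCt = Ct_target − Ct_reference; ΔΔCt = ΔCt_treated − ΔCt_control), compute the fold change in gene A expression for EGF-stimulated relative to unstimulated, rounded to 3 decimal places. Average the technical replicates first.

0.043

Mean Ct: gene A unstimulated 21.010; gene A EGF-stimulated 25.380; HKG unstimulated 19.140; HKG EGF-stimulated 18.970
ΔCt(unstimulated) = 21.010 − 19.140 = 1.870
ΔCt(EGF-stimulated) = 25.380 − 18.970 = 6.410
ΔΔCt = 6.410 − 1.870 = 4.540
Fold change = 2^(−4.540) = 0.0430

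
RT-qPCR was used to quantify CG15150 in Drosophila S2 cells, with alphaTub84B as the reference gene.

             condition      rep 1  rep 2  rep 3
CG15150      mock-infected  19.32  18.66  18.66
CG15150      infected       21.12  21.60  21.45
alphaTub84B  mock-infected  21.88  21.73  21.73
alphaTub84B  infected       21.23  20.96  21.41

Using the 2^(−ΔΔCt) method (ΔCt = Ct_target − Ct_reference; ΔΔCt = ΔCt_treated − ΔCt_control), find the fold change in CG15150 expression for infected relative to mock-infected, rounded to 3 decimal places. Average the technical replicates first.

Mean Ct: CG15150 mock-infected 18.880; CG15150 infected 21.390; alphaTub84B mock-infected 21.780; alphaTub84B infected 21.200
ΔCt(mock-infected) = 18.880 − 21.780 = -2.900
ΔCt(infected) = 21.390 − 21.200 = 0.190
ΔΔCt = 0.190 − (-2.900) = 3.090
Fold change = 2^(−3.090) = 0.1174

0.117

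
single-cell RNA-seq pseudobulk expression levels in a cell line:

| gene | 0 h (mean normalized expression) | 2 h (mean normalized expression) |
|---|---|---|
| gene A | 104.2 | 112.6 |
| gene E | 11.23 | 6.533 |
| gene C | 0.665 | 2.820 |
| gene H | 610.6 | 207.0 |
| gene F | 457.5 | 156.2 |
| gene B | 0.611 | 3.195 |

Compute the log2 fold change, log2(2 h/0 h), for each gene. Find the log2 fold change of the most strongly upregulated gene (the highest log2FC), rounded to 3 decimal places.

log2(112.6/104.2) = 0.112  (gene A)
log2(6.533/11.23) = -0.782  (gene E)
log2(2.820/0.665) = 2.084  (gene C)
log2(207.0/610.6) = -1.561  (gene H)
log2(156.2/457.5) = -1.550  (gene F)
log2(3.195/0.611) = 2.387  (gene B)
gene B is most strongly upregulated.

2.387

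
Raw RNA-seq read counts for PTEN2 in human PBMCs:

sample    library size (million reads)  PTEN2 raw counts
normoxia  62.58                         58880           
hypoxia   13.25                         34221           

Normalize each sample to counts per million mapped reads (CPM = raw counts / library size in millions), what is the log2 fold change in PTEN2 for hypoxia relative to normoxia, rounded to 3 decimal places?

1.457

CPM(normoxia) = 58880 / 62.58 = 940.8757
CPM(hypoxia) = 34221 / 13.25 = 2582.7170
Fold change = 2582.7170 / 940.8757 = 2.74501
log2(2.74501) = 1.4568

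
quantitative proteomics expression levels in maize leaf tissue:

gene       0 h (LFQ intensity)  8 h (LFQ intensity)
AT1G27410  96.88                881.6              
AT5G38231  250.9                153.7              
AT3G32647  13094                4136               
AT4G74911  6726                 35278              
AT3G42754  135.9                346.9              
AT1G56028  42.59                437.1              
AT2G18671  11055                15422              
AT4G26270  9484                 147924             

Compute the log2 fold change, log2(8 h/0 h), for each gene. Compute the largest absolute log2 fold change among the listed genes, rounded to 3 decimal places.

3.963

log2(881.6/96.88) = 3.186  (AT1G27410)
log2(153.7/250.9) = -0.707  (AT5G38231)
log2(4136/13094) = -1.663  (AT3G32647)
log2(35278/6726) = 2.391  (AT4G74911)
log2(346.9/135.9) = 1.352  (AT3G42754)
log2(437.1/42.59) = 3.359  (AT1G56028)
log2(15422/11055) = 0.480  (AT2G18671)
log2(147924/9484) = 3.963  (AT4G26270)
The largest magnitude belongs to AT4G26270.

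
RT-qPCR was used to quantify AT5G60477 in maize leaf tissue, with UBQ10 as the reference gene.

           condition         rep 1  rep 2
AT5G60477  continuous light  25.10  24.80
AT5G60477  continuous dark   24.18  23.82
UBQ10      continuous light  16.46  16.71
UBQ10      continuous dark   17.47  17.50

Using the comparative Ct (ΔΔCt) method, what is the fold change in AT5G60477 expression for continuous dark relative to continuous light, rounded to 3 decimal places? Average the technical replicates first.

3.605

Mean Ct: AT5G60477 continuous light 24.950; AT5G60477 continuous dark 24.000; UBQ10 continuous light 16.585; UBQ10 continuous dark 17.485
ΔCt(continuous light) = 24.950 − 16.585 = 8.365
ΔCt(continuous dark) = 24.000 − 17.485 = 6.515
ΔΔCt = 6.515 − 8.365 = -1.850
Fold change = 2^(−(-1.850)) = 2^1.850 = 3.6050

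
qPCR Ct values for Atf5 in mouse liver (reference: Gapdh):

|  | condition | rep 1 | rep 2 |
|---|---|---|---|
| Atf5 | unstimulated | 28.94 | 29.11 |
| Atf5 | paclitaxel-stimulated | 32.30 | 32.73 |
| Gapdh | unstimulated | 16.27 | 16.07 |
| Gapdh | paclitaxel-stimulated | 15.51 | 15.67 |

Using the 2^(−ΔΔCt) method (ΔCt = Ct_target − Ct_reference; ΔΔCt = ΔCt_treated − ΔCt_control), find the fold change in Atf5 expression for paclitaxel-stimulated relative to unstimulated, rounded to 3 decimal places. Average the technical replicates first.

0.060

Mean Ct: Atf5 unstimulated 29.025; Atf5 paclitaxel-stimulated 32.515; Gapdh unstimulated 16.170; Gapdh paclitaxel-stimulated 15.590
ΔCt(unstimulated) = 29.025 − 16.170 = 12.855
ΔCt(paclitaxel-stimulated) = 32.515 − 15.590 = 16.925
ΔΔCt = 16.925 − 12.855 = 4.070
Fold change = 2^(−4.070) = 0.0595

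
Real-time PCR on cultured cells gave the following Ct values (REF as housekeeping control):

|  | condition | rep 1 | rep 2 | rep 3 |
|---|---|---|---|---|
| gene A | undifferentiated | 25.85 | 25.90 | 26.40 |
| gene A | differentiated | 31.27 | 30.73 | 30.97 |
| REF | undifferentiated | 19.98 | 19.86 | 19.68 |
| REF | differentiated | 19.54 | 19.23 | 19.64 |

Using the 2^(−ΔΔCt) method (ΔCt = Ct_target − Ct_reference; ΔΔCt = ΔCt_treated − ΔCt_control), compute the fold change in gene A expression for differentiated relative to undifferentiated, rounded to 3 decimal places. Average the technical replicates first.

0.025

Mean Ct: gene A undifferentiated 26.050; gene A differentiated 30.990; REF undifferentiated 19.840; REF differentiated 19.470
ΔCt(undifferentiated) = 26.050 − 19.840 = 6.210
ΔCt(differentiated) = 30.990 − 19.470 = 11.520
ΔΔCt = 11.520 − 6.210 = 5.310
Fold change = 2^(−5.310) = 0.0252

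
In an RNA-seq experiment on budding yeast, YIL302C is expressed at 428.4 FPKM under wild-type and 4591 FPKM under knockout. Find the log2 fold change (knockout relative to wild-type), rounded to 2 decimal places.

3.42

Fold change = 4591 / 428.4 = 10.7166
log2(10.7166) = 3.422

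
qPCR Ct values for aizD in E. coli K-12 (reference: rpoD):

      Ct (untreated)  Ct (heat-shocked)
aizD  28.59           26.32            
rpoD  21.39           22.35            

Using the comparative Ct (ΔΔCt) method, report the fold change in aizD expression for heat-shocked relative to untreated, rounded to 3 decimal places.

9.383

ΔCt(untreated) = 28.590 − 21.390 = 7.200
ΔCt(heat-shocked) = 26.320 − 22.350 = 3.970
ΔΔCt = 3.970 − 7.200 = -3.230
Fold change = 2^(−(-3.230)) = 2^3.230 = 9.3827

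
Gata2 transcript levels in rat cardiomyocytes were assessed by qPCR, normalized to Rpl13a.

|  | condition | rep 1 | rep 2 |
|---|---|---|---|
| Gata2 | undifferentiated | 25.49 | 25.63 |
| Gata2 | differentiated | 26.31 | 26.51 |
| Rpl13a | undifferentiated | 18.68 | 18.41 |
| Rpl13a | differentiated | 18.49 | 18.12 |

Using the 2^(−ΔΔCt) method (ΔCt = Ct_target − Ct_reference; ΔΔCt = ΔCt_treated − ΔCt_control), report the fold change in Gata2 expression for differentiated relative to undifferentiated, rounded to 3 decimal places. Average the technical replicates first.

0.470

Mean Ct: Gata2 undifferentiated 25.560; Gata2 differentiated 26.410; Rpl13a undifferentiated 18.545; Rpl13a differentiated 18.305
ΔCt(undifferentiated) = 25.560 − 18.545 = 7.015
ΔCt(differentiated) = 26.410 − 18.305 = 8.105
ΔΔCt = 8.105 − 7.015 = 1.090
Fold change = 2^(−1.090) = 0.4698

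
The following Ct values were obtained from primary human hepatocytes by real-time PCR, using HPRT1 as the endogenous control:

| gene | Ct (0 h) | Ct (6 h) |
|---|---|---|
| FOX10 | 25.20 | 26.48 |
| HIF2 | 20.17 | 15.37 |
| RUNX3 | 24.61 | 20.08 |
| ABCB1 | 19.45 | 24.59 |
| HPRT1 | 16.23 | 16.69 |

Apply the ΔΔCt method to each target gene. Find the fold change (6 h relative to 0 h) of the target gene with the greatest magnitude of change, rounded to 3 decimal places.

FOX10: ΔΔCt = (26.48−16.69) − (25.20−16.23) = 9.79 − 8.97 = 0.82; fold change = 2^-0.82 = 0.566
HIF2: ΔΔCt = (15.37−16.69) − (20.17−16.23) = -1.32 − 3.94 = -5.26; fold change = 2^5.26 = 38.319
RUNX3: ΔΔCt = (20.08−16.69) − (24.61−16.23) = 3.39 − 8.38 = -4.99; fold change = 2^4.99 = 31.779
ABCB1: ΔΔCt = (24.59−16.69) − (19.45−16.23) = 7.90 − 3.22 = 4.68; fold change = 2^-4.68 = 0.039
HIF2 has the largest |ΔΔCt| = 5.26.

38.319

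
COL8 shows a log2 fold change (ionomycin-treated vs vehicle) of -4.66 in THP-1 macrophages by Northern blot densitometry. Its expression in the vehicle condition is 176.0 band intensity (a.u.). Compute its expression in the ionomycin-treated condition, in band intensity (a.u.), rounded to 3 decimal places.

6.962

Fold change = 2^(-4.66) = 0.0396
ionomycin-treated expression = 176.0 × 0.0396 = 6.962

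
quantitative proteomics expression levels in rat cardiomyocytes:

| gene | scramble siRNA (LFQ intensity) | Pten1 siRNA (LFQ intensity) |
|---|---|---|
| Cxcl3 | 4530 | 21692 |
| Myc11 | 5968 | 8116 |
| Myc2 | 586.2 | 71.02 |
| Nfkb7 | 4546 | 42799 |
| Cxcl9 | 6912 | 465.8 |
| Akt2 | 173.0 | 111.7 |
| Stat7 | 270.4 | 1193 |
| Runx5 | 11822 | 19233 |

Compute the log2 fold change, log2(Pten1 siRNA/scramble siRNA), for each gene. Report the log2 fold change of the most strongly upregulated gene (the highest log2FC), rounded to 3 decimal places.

log2(21692/4530) = 2.260  (Cxcl3)
log2(8116/5968) = 0.444  (Myc11)
log2(71.02/586.2) = -3.045  (Myc2)
log2(42799/4546) = 3.235  (Nfkb7)
log2(465.8/6912) = -3.891  (Cxcl9)
log2(111.7/173.0) = -0.631  (Akt2)
log2(1193/270.4) = 2.141  (Stat7)
log2(19233/11822) = 0.702  (Runx5)
Nfkb7 is most strongly upregulated.

3.235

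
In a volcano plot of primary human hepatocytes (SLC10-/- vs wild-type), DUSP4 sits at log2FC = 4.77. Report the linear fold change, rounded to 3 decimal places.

Fold change = 2^(4.77) = 27.2843

27.284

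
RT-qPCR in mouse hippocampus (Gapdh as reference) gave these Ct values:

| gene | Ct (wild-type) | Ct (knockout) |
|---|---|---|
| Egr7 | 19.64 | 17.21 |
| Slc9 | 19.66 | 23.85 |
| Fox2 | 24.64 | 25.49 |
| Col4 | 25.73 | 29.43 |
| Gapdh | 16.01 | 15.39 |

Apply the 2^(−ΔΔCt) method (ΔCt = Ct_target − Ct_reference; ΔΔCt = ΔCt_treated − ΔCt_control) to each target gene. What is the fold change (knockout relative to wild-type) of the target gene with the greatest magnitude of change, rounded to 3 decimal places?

0.036

Egr7: ΔΔCt = (17.21−15.39) − (19.64−16.01) = 1.82 − 3.63 = -1.81; fold change = 2^1.81 = 3.506
Slc9: ΔΔCt = (23.85−15.39) − (19.66−16.01) = 8.46 − 3.65 = 4.81; fold change = 2^-4.81 = 0.036
Fox2: ΔΔCt = (25.49−15.39) − (24.64−16.01) = 10.10 − 8.63 = 1.47; fold change = 2^-1.47 = 0.361
Col4: ΔΔCt = (29.43−15.39) − (25.73−16.01) = 14.04 − 9.72 = 4.32; fold change = 2^-4.32 = 0.050
Slc9 has the largest |ΔΔCt| = 4.81.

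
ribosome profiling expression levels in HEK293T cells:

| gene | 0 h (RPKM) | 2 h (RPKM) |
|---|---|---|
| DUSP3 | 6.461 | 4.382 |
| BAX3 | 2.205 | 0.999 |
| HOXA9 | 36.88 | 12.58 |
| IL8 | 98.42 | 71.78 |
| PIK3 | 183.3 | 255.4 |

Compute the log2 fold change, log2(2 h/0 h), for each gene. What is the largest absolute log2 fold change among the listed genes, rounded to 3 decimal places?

log2(4.382/6.461) = -0.560  (DUSP3)
log2(0.999/2.205) = -1.142  (BAX3)
log2(12.58/36.88) = -1.552  (HOXA9)
log2(71.78/98.42) = -0.455  (IL8)
log2(255.4/183.3) = 0.479  (PIK3)
The largest magnitude belongs to HOXA9.

1.552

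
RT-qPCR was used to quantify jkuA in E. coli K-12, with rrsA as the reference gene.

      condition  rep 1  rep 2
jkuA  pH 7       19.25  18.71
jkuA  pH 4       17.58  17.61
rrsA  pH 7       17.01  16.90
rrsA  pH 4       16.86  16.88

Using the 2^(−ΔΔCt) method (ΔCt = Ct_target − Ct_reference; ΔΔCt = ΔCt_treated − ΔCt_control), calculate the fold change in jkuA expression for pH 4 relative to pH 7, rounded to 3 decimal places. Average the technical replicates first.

Mean Ct: jkuA pH 7 18.980; jkuA pH 4 17.595; rrsA pH 7 16.955; rrsA pH 4 16.870
ΔCt(pH 7) = 18.980 − 16.955 = 2.025
ΔCt(pH 4) = 17.595 − 16.870 = 0.725
ΔΔCt = 0.725 − 2.025 = -1.300
Fold change = 2^(−(-1.300)) = 2^1.300 = 2.4623

2.462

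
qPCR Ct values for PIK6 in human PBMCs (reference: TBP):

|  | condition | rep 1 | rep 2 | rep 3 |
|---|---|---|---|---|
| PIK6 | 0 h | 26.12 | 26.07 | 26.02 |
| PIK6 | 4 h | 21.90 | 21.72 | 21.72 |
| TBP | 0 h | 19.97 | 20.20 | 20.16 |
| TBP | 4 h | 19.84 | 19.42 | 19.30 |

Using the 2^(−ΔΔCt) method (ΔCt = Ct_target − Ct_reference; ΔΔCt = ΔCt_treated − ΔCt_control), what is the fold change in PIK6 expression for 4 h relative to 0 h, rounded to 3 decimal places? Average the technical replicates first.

12.996

Mean Ct: PIK6 0 h 26.070; PIK6 4 h 21.780; TBP 0 h 20.110; TBP 4 h 19.520
ΔCt(0 h) = 26.070 − 20.110 = 5.960
ΔCt(4 h) = 21.780 − 19.520 = 2.260
ΔΔCt = 2.260 − 5.960 = -3.700
Fold change = 2^(−(-3.700)) = 2^3.700 = 12.9960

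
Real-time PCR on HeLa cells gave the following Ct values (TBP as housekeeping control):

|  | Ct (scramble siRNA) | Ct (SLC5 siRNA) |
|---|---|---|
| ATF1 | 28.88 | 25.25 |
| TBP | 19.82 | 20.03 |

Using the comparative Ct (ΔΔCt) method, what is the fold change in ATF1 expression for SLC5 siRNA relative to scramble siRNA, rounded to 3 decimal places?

ΔCt(scramble siRNA) = 28.880 − 19.820 = 9.060
ΔCt(SLC5 siRNA) = 25.250 − 20.030 = 5.220
ΔΔCt = 5.220 − 9.060 = -3.840
Fold change = 2^(−(-3.840)) = 2^3.840 = 14.3204

14.320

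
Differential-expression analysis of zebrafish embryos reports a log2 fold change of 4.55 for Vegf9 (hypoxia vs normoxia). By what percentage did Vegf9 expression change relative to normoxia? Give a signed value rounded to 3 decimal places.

Fold change = 2^(4.55) = 23.4254
Percent change = (FC − 1) × 100% = (23.4254 − 1) × 100 = 2242.537%

2242.537%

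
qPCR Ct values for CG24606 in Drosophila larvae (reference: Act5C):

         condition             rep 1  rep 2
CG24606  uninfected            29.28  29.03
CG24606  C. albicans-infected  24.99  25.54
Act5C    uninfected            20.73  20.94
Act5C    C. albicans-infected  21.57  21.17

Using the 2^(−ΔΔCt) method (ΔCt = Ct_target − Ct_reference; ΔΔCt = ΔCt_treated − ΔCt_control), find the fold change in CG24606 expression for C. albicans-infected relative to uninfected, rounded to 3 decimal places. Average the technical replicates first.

21.481

Mean Ct: CG24606 uninfected 29.155; CG24606 C. albicans-infected 25.265; Act5C uninfected 20.835; Act5C C. albicans-infected 21.370
ΔCt(uninfected) = 29.155 − 20.835 = 8.320
ΔCt(C. albicans-infected) = 25.265 − 21.370 = 3.895
ΔΔCt = 3.895 − 8.320 = -4.425
Fold change = 2^(−(-4.425)) = 2^4.425 = 21.4812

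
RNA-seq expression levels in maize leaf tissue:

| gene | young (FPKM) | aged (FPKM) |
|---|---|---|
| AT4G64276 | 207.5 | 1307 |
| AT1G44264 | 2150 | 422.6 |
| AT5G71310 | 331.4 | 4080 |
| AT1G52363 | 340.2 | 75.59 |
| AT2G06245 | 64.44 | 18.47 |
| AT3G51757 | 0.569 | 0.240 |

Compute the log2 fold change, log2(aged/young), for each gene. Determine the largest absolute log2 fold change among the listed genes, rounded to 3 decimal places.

log2(1307/207.5) = 2.655  (AT4G64276)
log2(422.6/2150) = -2.347  (AT1G44264)
log2(4080/331.4) = 3.622  (AT5G71310)
log2(75.59/340.2) = -2.170  (AT1G52363)
log2(18.47/64.44) = -1.803  (AT2G06245)
log2(0.240/0.569) = -1.245  (AT3G51757)
The largest magnitude belongs to AT5G71310.

3.622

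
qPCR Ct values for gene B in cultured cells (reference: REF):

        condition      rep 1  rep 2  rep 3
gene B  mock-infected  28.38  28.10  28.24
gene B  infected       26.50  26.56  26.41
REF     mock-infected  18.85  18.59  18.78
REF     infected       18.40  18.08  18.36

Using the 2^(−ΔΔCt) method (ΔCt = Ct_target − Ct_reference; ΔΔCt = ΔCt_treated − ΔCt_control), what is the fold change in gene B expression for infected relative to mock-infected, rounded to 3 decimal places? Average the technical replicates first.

Mean Ct: gene B mock-infected 28.240; gene B infected 26.490; REF mock-infected 18.740; REF infected 18.280
ΔCt(mock-infected) = 28.240 − 18.740 = 9.500
ΔCt(infected) = 26.490 − 18.280 = 8.210
ΔΔCt = 8.210 − 9.500 = -1.290
Fold change = 2^(−(-1.290)) = 2^1.290 = 2.4453

2.445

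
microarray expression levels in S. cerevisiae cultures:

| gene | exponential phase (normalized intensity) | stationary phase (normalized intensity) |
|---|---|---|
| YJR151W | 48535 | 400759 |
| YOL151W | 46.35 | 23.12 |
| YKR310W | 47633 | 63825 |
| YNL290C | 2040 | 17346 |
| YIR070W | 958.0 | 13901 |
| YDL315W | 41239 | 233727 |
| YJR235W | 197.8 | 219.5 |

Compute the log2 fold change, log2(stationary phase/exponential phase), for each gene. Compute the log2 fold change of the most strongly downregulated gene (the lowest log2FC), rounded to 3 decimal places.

log2(400759/48535) = 3.046  (YJR151W)
log2(23.12/46.35) = -1.003  (YOL151W)
log2(63825/47633) = 0.422  (YKR310W)
log2(17346/2040) = 3.088  (YNL290C)
log2(13901/958.0) = 3.859  (YIR070W)
log2(233727/41239) = 2.503  (YDL315W)
log2(219.5/197.8) = 0.150  (YJR235W)
YOL151W is most strongly downregulated.

-1.003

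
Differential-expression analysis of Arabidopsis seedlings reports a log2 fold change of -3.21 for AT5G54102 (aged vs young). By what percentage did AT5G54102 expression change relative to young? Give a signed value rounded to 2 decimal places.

Fold change = 2^(-3.21) = 0.1081
Percent change = (FC − 1) × 100% = (0.1081 − 1) × 100 = -89.19%

-89.19%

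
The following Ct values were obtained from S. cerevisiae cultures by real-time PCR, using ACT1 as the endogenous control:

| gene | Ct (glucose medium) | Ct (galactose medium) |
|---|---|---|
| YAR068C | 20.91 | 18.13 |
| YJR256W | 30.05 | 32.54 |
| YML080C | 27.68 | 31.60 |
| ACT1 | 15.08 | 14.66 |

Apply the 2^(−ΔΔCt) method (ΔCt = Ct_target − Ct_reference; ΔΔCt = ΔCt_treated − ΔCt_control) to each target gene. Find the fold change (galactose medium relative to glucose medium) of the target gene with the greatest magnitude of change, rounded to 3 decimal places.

YAR068C: ΔΔCt = (18.13−14.66) − (20.91−15.08) = 3.47 − 5.83 = -2.36; fold change = 2^2.36 = 5.134
YJR256W: ΔΔCt = (32.54−14.66) − (30.05−15.08) = 17.88 − 14.97 = 2.91; fold change = 2^-2.91 = 0.133
YML080C: ΔΔCt = (31.60−14.66) − (27.68−15.08) = 16.94 − 12.60 = 4.34; fold change = 2^-4.34 = 0.049
YML080C has the largest |ΔΔCt| = 4.34.

0.049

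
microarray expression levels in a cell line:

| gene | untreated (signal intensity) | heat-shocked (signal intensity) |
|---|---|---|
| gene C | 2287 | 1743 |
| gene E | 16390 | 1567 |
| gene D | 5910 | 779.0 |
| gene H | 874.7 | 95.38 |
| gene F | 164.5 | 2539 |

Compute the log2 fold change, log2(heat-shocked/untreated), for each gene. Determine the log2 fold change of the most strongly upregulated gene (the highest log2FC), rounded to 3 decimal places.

log2(1743/2287) = -0.392  (gene C)
log2(1567/16390) = -3.387  (gene E)
log2(779.0/5910) = -2.923  (gene D)
log2(95.38/874.7) = -3.197  (gene H)
log2(2539/164.5) = 3.948  (gene F)
gene F is most strongly upregulated.

3.948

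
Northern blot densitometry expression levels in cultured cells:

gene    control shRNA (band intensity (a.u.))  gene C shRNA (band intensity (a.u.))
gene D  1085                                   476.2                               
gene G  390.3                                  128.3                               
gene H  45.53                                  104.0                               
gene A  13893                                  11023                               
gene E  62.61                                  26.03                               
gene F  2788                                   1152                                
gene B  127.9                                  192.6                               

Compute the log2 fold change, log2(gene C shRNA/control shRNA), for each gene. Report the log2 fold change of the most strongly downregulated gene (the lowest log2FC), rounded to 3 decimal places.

log2(476.2/1085) = -1.188  (gene D)
log2(128.3/390.3) = -1.605  (gene G)
log2(104.0/45.53) = 1.192  (gene H)
log2(11023/13893) = -0.334  (gene A)
log2(26.03/62.61) = -1.266  (gene E)
log2(1152/2788) = -1.275  (gene F)
log2(192.6/127.9) = 0.591  (gene B)
gene G is most strongly downregulated.

-1.605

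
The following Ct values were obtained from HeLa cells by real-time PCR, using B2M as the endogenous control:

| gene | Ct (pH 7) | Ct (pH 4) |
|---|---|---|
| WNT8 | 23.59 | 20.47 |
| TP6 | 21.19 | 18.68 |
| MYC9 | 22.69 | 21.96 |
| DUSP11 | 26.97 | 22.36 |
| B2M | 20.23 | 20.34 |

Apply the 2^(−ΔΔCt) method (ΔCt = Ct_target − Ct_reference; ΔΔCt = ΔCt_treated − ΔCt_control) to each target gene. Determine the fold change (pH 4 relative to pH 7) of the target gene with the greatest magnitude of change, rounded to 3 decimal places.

26.355

WNT8: ΔΔCt = (20.47−20.34) − (23.59−20.23) = 0.13 − 3.36 = -3.23; fold change = 2^3.23 = 9.383
TP6: ΔΔCt = (18.68−20.34) − (21.19−20.23) = -1.66 − 0.96 = -2.62; fold change = 2^2.62 = 6.148
MYC9: ΔΔCt = (21.96−20.34) − (22.69−20.23) = 1.62 − 2.46 = -0.84; fold change = 2^0.84 = 1.790
DUSP11: ΔΔCt = (22.36−20.34) − (26.97−20.23) = 2.02 − 6.74 = -4.72; fold change = 2^4.72 = 26.355
DUSP11 has the largest |ΔΔCt| = 4.72.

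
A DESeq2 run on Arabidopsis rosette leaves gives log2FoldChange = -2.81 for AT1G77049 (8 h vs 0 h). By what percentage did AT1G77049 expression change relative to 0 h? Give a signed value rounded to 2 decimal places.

-85.74%

Fold change = 2^(-2.81) = 0.1426
Percent change = (FC − 1) × 100% = (0.1426 − 1) × 100 = -85.74%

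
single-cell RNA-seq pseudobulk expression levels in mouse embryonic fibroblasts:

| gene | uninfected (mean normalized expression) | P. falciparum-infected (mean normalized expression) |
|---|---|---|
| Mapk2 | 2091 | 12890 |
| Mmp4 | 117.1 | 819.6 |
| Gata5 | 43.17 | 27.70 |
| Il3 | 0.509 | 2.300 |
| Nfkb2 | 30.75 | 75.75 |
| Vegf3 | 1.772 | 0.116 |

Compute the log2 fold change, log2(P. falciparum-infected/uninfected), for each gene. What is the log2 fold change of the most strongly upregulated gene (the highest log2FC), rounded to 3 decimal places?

2.807

log2(12890/2091) = 2.624  (Mapk2)
log2(819.6/117.1) = 2.807  (Mmp4)
log2(27.70/43.17) = -0.640  (Gata5)
log2(2.300/0.509) = 2.176  (Il3)
log2(75.75/30.75) = 1.301  (Nfkb2)
log2(0.116/1.772) = -3.933  (Vegf3)
Mmp4 is most strongly upregulated.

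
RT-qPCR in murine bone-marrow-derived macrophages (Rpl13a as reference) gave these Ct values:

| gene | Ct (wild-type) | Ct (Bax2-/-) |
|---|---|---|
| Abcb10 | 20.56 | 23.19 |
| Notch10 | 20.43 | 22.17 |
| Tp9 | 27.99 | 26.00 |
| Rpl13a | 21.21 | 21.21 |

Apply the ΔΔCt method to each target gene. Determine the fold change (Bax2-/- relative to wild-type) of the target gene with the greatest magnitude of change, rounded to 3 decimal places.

Abcb10: ΔΔCt = (23.19−21.21) − (20.56−21.21) = 1.98 − (-0.65) = 2.63; fold change = 2^-2.63 = 0.162
Notch10: ΔΔCt = (22.17−21.21) − (20.43−21.21) = 0.96 − (-0.78) = 1.74; fold change = 2^-1.74 = 0.299
Tp9: ΔΔCt = (26.00−21.21) − (27.99−21.21) = 4.79 − 6.78 = -1.99; fold change = 2^1.99 = 3.972
Abcb10 has the largest |ΔΔCt| = 2.63.

0.162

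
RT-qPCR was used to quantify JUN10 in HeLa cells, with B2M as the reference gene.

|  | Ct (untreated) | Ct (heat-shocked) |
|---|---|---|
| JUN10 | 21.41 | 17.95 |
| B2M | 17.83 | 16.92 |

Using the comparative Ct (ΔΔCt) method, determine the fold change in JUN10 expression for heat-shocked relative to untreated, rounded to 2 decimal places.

5.86

ΔCt(untreated) = 21.410 − 17.830 = 3.580
ΔCt(heat-shocked) = 17.950 − 16.920 = 1.030
ΔΔCt = 1.030 − 3.580 = -2.550
Fold change = 2^(−(-2.550)) = 2^2.550 = 5.856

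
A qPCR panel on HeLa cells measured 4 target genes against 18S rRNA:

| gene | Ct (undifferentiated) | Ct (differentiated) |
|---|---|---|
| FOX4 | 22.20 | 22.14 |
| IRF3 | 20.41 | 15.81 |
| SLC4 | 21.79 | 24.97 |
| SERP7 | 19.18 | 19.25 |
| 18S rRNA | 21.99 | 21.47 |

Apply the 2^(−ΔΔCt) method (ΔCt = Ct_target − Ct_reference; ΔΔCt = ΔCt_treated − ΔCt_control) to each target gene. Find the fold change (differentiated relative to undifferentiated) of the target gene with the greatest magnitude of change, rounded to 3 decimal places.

16.912

FOX4: ΔΔCt = (22.14−21.47) − (22.20−21.99) = 0.67 − 0.21 = 0.46; fold change = 2^-0.46 = 0.727
IRF3: ΔΔCt = (15.81−21.47) − (20.41−21.99) = -5.66 − (-1.58) = -4.08; fold change = 2^4.08 = 16.912
SLC4: ΔΔCt = (24.97−21.47) − (21.79−21.99) = 3.50 − (-0.20) = 3.70; fold change = 2^-3.70 = 0.077
SERP7: ΔΔCt = (19.25−21.47) − (19.18−21.99) = -2.22 − (-2.81) = 0.59; fold change = 2^-0.59 = 0.664
IRF3 has the largest |ΔΔCt| = 4.08.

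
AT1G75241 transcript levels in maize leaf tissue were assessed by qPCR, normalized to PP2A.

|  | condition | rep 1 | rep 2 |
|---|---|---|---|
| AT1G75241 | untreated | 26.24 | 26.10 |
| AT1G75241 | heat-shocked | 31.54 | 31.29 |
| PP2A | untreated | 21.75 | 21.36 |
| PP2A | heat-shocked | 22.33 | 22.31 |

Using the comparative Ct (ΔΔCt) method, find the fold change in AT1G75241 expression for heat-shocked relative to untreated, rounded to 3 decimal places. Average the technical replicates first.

0.045

Mean Ct: AT1G75241 untreated 26.170; AT1G75241 heat-shocked 31.415; PP2A untreated 21.555; PP2A heat-shocked 22.320
ΔCt(untreated) = 26.170 − 21.555 = 4.615
ΔCt(heat-shocked) = 31.415 − 22.320 = 9.095
ΔΔCt = 9.095 − 4.615 = 4.480
Fold change = 2^(−4.480) = 0.0448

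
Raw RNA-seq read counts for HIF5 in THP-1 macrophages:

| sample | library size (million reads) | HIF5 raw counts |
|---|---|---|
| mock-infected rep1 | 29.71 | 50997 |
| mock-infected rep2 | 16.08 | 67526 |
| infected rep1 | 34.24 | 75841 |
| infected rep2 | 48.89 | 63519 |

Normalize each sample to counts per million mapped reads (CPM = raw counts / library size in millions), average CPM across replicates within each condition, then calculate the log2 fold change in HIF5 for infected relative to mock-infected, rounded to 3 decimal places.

CPM(mock-infected rep1) = 50997 / 29.71 = 1716.4928
CPM(mock-infected rep2) = 67526 / 16.08 = 4199.3781
CPM(infected rep1) = 75841 / 34.24 = 2214.9825
CPM(infected rep2) = 63519 / 48.89 = 1299.2227
mean CPM(mock-infected) = 2957.9354; mean CPM(infected) = 1757.1026
Fold change = 1757.1026 / 2957.9354 = 0.59403
log2(0.59403) = -0.7514

-0.751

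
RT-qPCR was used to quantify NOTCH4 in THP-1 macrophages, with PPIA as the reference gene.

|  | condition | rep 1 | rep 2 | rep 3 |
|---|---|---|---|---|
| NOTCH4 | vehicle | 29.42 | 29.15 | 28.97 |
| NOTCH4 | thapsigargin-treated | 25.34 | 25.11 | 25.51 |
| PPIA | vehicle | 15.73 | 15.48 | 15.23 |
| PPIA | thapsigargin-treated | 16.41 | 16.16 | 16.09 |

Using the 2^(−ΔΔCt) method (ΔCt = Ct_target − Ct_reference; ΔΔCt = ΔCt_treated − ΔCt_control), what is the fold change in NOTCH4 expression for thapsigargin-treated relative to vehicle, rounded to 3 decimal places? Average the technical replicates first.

24.251

Mean Ct: NOTCH4 vehicle 29.180; NOTCH4 thapsigargin-treated 25.320; PPIA vehicle 15.480; PPIA thapsigargin-treated 16.220
ΔCt(vehicle) = 29.180 − 15.480 = 13.700
ΔCt(thapsigargin-treated) = 25.320 − 16.220 = 9.100
ΔΔCt = 9.100 − 13.700 = -4.600
Fold change = 2^(−(-4.600)) = 2^4.600 = 24.2515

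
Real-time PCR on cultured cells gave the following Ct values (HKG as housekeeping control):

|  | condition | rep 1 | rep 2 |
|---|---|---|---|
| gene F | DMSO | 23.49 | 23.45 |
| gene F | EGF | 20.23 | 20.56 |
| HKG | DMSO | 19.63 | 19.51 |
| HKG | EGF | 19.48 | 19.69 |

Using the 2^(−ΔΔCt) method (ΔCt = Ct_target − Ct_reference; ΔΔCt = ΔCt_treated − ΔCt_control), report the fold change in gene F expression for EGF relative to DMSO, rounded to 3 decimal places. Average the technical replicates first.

8.515

Mean Ct: gene F DMSO 23.470; gene F EGF 20.395; HKG DMSO 19.570; HKG EGF 19.585
ΔCt(DMSO) = 23.470 − 19.570 = 3.900
ΔCt(EGF) = 20.395 − 19.585 = 0.810
ΔΔCt = 0.810 − 3.900 = -3.090
Fold change = 2^(−(-3.090)) = 2^3.090 = 8.5150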